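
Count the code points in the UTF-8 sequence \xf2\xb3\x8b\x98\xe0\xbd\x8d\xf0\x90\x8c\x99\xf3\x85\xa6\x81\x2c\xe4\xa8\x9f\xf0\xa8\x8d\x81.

7

Byte at offset 0: 0xF2 = 11110010 → 4-byte char (#1). Advance 4.
Byte at offset 4: 0xE0 = 11100000 → 3-byte char (#2). Advance 3.
Byte at offset 7: 0xF0 = 11110000 → 4-byte char (#3). Advance 4.
Byte at offset 11: 0xF3 = 11110011 → 4-byte char (#4). Advance 4.
Byte at offset 15: 0x2C = 00101100 → 1-byte char (#5). Advance 1.
Byte at offset 16: 0xE4 = 11100100 → 3-byte char (#6). Advance 3.
Byte at offset 19: 0xF0 = 11110000 → 4-byte char (#7). Advance 4.
Reached end at offset 23 after 7 code points.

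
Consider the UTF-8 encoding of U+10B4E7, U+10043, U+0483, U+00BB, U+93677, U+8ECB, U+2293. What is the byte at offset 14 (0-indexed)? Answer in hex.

U+10B4E7 → 4-byte form F4 8B 93 A7 at offsets 0–3.
U+10043 → 4-byte form F0 90 81 83 at offsets 4–7.
U+0483 → 2-byte form D2 83 at offsets 8–9.
U+00BB → 2-byte form C2 BB at offsets 10–11.
U+93677 → 4-byte form F2 93 99 B7 at offsets 12–15.
Offset 14 falls in char 5's range; it's byte 3 of F2 93 99 B7 = 0x99.

0x99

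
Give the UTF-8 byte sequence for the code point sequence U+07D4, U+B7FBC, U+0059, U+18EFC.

U+07D4: 2-byte form → DF 94.
U+B7FBC: 4-byte form → F2 B7 BE BC.
U+0059: 1-byte form → 59.
U+18EFC: 4-byte form → F0 98 BB BC.
Concatenated (11 bytes): DF 94 F2 B7 BE BC 59 F0 98 BB BC.

DF 94 F2 B7 BE BC 59 F0 98 BB BC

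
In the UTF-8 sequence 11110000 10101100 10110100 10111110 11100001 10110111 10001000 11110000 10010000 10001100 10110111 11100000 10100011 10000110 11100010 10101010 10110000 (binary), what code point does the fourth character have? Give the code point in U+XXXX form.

U+08C6

Offset 0: leading byte 0xF0 = 11110000 → 4-byte char #1 = F0 AC B4 BE.
Offset 4: leading byte 0xE1 = 11100001 → 3-byte char #2 = E1 B7 88.
Offset 7: leading byte 0xF0 = 11110000 → 4-byte char #3 = F0 90 8C B7.
Offset 11: leading byte 0xE0 = 11100000 → 3-byte char #4 = E0 A3 86.
Leading byte 0xE0 = 11100000 matches 1110xxxx → 3-byte sequence.
Byte 1: 0xE0 = 11100000, payload 0000 (4 bits).
Byte 2: 0xA3 = 10100011 (10xxxxxx ✓), payload 100011.
Byte 3: 0x86 = 10000110 (10xxxxxx ✓), payload 000110.
Concatenate: 0000100011000110 = 0x8C6 (16 bits → U+08C6).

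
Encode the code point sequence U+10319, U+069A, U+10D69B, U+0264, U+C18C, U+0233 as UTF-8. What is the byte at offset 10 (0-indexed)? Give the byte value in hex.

0xC9

U+10319 → 4-byte form F0 90 8C 99 at offsets 0–3.
U+069A → 2-byte form DA 9A at offsets 4–5.
U+10D69B → 4-byte form F4 8D 9A 9B at offsets 6–9.
U+0264 → 2-byte form C9 A4 at offsets 10–11.
Offset 10 falls in char 4's range; it's byte 1 of C9 A4 = 0xC9.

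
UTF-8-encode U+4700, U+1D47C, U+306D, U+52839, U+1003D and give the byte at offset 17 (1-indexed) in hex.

0x80

1-indexed offset 17 is 0-indexed offset 16.
U+4700 → 3-byte form E4 9C 80 at offsets 0–2.
U+1D47C → 4-byte form F0 9D 91 BC at offsets 3–6.
U+306D → 3-byte form E3 81 AD at offsets 7–9.
U+52839 → 4-byte form F1 92 A0 B9 at offsets 10–13.
U+1003D → 4-byte form F0 90 80 BD at offsets 14–17.
Offset 16 falls in char 5's range; it's byte 3 of F0 90 80 BD = 0x80.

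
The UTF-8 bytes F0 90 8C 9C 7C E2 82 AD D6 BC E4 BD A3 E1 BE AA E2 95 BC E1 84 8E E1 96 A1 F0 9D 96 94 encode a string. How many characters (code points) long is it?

Byte at offset 0: 0xF0 = 11110000 → 4-byte char (#1). Advance 4.
Byte at offset 4: 0x7C = 01111100 → 1-byte char (#2). Advance 1.
Byte at offset 5: 0xE2 = 11100010 → 3-byte char (#3). Advance 3.
Byte at offset 8: 0xD6 = 11010110 → 2-byte char (#4). Advance 2.
Byte at offset 10: 0xE4 = 11100100 → 3-byte char (#5). Advance 3.
Byte at offset 13: 0xE1 = 11100001 → 3-byte char (#6). Advance 3.
Byte at offset 16: 0xE2 = 11100010 → 3-byte char (#7). Advance 3.
Byte at offset 19: 0xE1 = 11100001 → 3-byte char (#8). Advance 3.
Byte at offset 22: 0xE1 = 11100001 → 3-byte char (#9). Advance 3.
Byte at offset 25: 0xF0 = 11110000 → 4-byte char (#10). Advance 4.
Reached end at offset 29 after 10 code points.

10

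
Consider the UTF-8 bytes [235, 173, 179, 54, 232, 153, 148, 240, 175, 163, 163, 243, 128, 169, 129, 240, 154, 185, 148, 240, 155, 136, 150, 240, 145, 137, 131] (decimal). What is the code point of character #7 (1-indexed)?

Offset 0: leading byte 0xEB = 11101011 → 3-byte char #1 = EB AD B3.
Offset 3: leading byte 0x36 = 00110110 → 1-byte char #2 = 36.
Offset 4: leading byte 0xE8 = 11101000 → 3-byte char #3 = E8 99 94.
Offset 7: leading byte 0xF0 = 11110000 → 4-byte char #4 = F0 AF A3 A3.
Offset 11: leading byte 0xF3 = 11110011 → 4-byte char #5 = F3 80 A9 81.
Offset 15: leading byte 0xF0 = 11110000 → 4-byte char #6 = F0 9A B9 94.
Offset 19: leading byte 0xF0 = 11110000 → 4-byte char #7 = F0 9B 88 96.
Leading byte 0xF0 = 11110000 matches 11110xxx → 4-byte sequence.
Byte 1: 0xF0 = 11110000, payload 000 (3 bits).
Byte 2: 0x9B = 10011011 (10xxxxxx ✓), payload 011011.
Byte 3: 0x88 = 10001000 (10xxxxxx ✓), payload 001000.
Byte 4: 0x96 = 10010110 (10xxxxxx ✓), payload 010110.
Concatenate: 000011011001000010110 = 0x1B216 (21 bits → U+1B216).

U+1B216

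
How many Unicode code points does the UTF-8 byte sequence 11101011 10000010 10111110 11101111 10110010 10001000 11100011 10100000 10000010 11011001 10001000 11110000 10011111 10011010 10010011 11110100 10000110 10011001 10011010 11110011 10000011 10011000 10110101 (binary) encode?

7

Byte at offset 0: 0xEB = 11101011 → 3-byte char (#1). Advance 3.
Byte at offset 3: 0xEF = 11101111 → 3-byte char (#2). Advance 3.
Byte at offset 6: 0xE3 = 11100011 → 3-byte char (#3). Advance 3.
Byte at offset 9: 0xD9 = 11011001 → 2-byte char (#4). Advance 2.
Byte at offset 11: 0xF0 = 11110000 → 4-byte char (#5). Advance 4.
Byte at offset 15: 0xF4 = 11110100 → 4-byte char (#6). Advance 4.
Byte at offset 19: 0xF3 = 11110011 → 4-byte char (#7). Advance 4.
Reached end at offset 23 after 7 code points.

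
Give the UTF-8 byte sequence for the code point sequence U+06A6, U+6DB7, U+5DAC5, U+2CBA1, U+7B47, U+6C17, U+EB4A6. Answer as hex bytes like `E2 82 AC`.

DA A6 E6 B6 B7 F1 9D AB 85 F0 AC AE A1 E7 AD 87 E6 B0 97 F3 AB 92 A6

U+06A6: 2-byte form → DA A6.
U+6DB7: 3-byte form → E6 B6 B7.
U+5DAC5: 4-byte form → F1 9D AB 85.
U+2CBA1: 4-byte form → F0 AC AE A1.
U+7B47: 3-byte form → E7 AD 87.
U+6C17: 3-byte form → E6 B0 97.
U+EB4A6: 4-byte form → F3 AB 92 A6.
Concatenated (23 bytes): DA A6 E6 B6 B7 F1 9D AB 85 F0 AC AE A1 E7 AD 87 E6 B0 97 F3 AB 92 A6.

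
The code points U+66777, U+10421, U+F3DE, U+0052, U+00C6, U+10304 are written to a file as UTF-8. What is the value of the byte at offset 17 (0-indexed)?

0x84

U+66777 → 4-byte form F1 A6 9D B7 at offsets 0–3.
U+10421 → 4-byte form F0 90 90 A1 at offsets 4–7.
U+F3DE → 3-byte form EF 8F 9E at offsets 8–10.
U+0052 → 1-byte form 52 at offsets 11–11.
U+00C6 → 2-byte form C3 86 at offsets 12–13.
U+10304 → 4-byte form F0 90 8C 84 at offsets 14–17.
Offset 17 falls in char 6's range; it's byte 4 of F0 90 8C 84 = 0x84.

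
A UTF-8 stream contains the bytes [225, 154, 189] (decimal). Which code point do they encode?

U+16BD

Leading byte 0xE1 = 11100001 matches 1110xxxx → 3-byte sequence.
Byte 1: 0xE1 = 11100001, payload 0001 (4 bits).
Byte 2: 0x9A = 10011010 (10xxxxxx ✓), payload 011010.
Byte 3: 0xBD = 10111101 (10xxxxxx ✓), payload 111101.
Concatenate: 0001011010111101 = 0x16BD (16 bits → U+16BD).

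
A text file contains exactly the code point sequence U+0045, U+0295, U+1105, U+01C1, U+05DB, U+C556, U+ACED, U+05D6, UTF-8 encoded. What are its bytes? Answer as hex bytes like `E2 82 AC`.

45 CA 95 E1 84 85 C7 81 D7 9B EC 95 96 EA B3 AD D7 96

U+0045: 1-byte form → 45.
U+0295: 2-byte form → CA 95.
U+1105: 3-byte form → E1 84 85.
U+01C1: 2-byte form → C7 81.
U+05DB: 2-byte form → D7 9B.
U+C556: 3-byte form → EC 95 96.
U+ACED: 3-byte form → EA B3 AD.
U+05D6: 2-byte form → D7 96.
Concatenated (18 bytes): 45 CA 95 E1 84 85 C7 81 D7 9B EC 95 96 EA B3 AD D7 96.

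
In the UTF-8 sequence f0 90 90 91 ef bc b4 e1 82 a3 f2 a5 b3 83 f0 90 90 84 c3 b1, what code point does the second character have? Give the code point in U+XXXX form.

Offset 0: leading byte 0xF0 = 11110000 → 4-byte char #1 = F0 90 90 91.
Offset 4: leading byte 0xEF = 11101111 → 3-byte char #2 = EF BC B4.
Leading byte 0xEF = 11101111 matches 1110xxxx → 3-byte sequence.
Byte 1: 0xEF = 11101111, payload 1111 (4 bits).
Byte 2: 0xBC = 10111100 (10xxxxxx ✓), payload 111100.
Byte 3: 0xB4 = 10110100 (10xxxxxx ✓), payload 110100.
Concatenate: 1111111100110100 = 0xFF34 (16 bits → U+FF34).

U+FF34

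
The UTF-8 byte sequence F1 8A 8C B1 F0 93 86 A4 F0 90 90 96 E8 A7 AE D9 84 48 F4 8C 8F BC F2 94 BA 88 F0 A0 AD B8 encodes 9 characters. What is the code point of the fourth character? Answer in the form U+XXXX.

U+89EE

Offset 0: leading byte 0xF1 = 11110001 → 4-byte char #1 = F1 8A 8C B1.
Offset 4: leading byte 0xF0 = 11110000 → 4-byte char #2 = F0 93 86 A4.
Offset 8: leading byte 0xF0 = 11110000 → 4-byte char #3 = F0 90 90 96.
Offset 12: leading byte 0xE8 = 11101000 → 3-byte char #4 = E8 A7 AE.
Leading byte 0xE8 = 11101000 matches 1110xxxx → 3-byte sequence.
Byte 1: 0xE8 = 11101000, payload 1000 (4 bits).
Byte 2: 0xA7 = 10100111 (10xxxxxx ✓), payload 100111.
Byte 3: 0xAE = 10101110 (10xxxxxx ✓), payload 101110.
Concatenate: 1000100111101110 = 0x89EE (16 bits → U+89EE).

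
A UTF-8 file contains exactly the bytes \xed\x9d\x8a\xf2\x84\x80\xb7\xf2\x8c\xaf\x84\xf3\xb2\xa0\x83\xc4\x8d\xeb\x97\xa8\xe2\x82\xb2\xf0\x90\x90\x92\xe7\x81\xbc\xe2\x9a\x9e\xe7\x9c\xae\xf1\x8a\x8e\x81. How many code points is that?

12

Byte at offset 0: 0xED = 11101101 → 3-byte char (#1). Advance 3.
Byte at offset 3: 0xF2 = 11110010 → 4-byte char (#2). Advance 4.
Byte at offset 7: 0xF2 = 11110010 → 4-byte char (#3). Advance 4.
Byte at offset 11: 0xF3 = 11110011 → 4-byte char (#4). Advance 4.
Byte at offset 15: 0xC4 = 11000100 → 2-byte char (#5). Advance 2.
Byte at offset 17: 0xEB = 11101011 → 3-byte char (#6). Advance 3.
Byte at offset 20: 0xE2 = 11100010 → 3-byte char (#7). Advance 3.
Byte at offset 23: 0xF0 = 11110000 → 4-byte char (#8). Advance 4.
Byte at offset 27: 0xE7 = 11100111 → 3-byte char (#9). Advance 3.
Byte at offset 30: 0xE2 = 11100010 → 3-byte char (#10). Advance 3.
Byte at offset 33: 0xE7 = 11100111 → 3-byte char (#11). Advance 3.
Byte at offset 36: 0xF1 = 11110001 → 4-byte char (#12). Advance 4.
Reached end at offset 40 after 12 code points.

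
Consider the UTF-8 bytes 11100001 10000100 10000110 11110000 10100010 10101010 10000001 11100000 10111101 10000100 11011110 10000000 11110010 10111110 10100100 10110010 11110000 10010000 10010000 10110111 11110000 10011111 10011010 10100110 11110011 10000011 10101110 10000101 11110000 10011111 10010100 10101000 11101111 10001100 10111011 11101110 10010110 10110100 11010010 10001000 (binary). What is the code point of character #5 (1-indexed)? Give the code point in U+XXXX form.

U+BE932

Offset 0: leading byte 0xE1 = 11100001 → 3-byte char #1 = E1 84 86.
Offset 3: leading byte 0xF0 = 11110000 → 4-byte char #2 = F0 A2 AA 81.
Offset 7: leading byte 0xE0 = 11100000 → 3-byte char #3 = E0 BD 84.
Offset 10: leading byte 0xDE = 11011110 → 2-byte char #4 = DE 80.
Offset 12: leading byte 0xF2 = 11110010 → 4-byte char #5 = F2 BE A4 B2.
Leading byte 0xF2 = 11110010 matches 11110xxx → 4-byte sequence.
Byte 1: 0xF2 = 11110010, payload 010 (3 bits).
Byte 2: 0xBE = 10111110 (10xxxxxx ✓), payload 111110.
Byte 3: 0xA4 = 10100100 (10xxxxxx ✓), payload 100100.
Byte 4: 0xB2 = 10110010 (10xxxxxx ✓), payload 110010.
Concatenate: 010111110100100110010 = 0xBE932 (21 bits → U+BE932).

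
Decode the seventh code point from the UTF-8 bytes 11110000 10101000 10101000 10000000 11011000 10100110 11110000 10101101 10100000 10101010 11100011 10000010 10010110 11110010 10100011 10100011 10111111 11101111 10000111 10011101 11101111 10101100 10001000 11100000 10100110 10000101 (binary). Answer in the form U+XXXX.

Offset 0: leading byte 0xF0 = 11110000 → 4-byte char #1 = F0 A8 A8 80.
Offset 4: leading byte 0xD8 = 11011000 → 2-byte char #2 = D8 A6.
Offset 6: leading byte 0xF0 = 11110000 → 4-byte char #3 = F0 AD A0 AA.
Offset 10: leading byte 0xE3 = 11100011 → 3-byte char #4 = E3 82 96.
Offset 13: leading byte 0xF2 = 11110010 → 4-byte char #5 = F2 A3 A3 BF.
Offset 17: leading byte 0xEF = 11101111 → 3-byte char #6 = EF 87 9D.
Offset 20: leading byte 0xEF = 11101111 → 3-byte char #7 = EF AC 88.
Leading byte 0xEF = 11101111 matches 1110xxxx → 3-byte sequence.
Byte 1: 0xEF = 11101111, payload 1111 (4 bits).
Byte 2: 0xAC = 10101100 (10xxxxxx ✓), payload 101100.
Byte 3: 0x88 = 10001000 (10xxxxxx ✓), payload 001000.
Concatenate: 1111101100001000 = 0xFB08 (16 bits → U+FB08).

U+FB08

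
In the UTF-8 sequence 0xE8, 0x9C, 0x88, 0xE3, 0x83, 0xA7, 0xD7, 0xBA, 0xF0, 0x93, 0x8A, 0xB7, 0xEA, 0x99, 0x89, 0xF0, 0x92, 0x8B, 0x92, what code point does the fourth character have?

U+132B7

Offset 0: leading byte 0xE8 = 11101000 → 3-byte char #1 = E8 9C 88.
Offset 3: leading byte 0xE3 = 11100011 → 3-byte char #2 = E3 83 A7.
Offset 6: leading byte 0xD7 = 11010111 → 2-byte char #3 = D7 BA.
Offset 8: leading byte 0xF0 = 11110000 → 4-byte char #4 = F0 93 8A B7.
Leading byte 0xF0 = 11110000 matches 11110xxx → 4-byte sequence.
Byte 1: 0xF0 = 11110000, payload 000 (3 bits).
Byte 2: 0x93 = 10010011 (10xxxxxx ✓), payload 010011.
Byte 3: 0x8A = 10001010 (10xxxxxx ✓), payload 001010.
Byte 4: 0xB7 = 10110111 (10xxxxxx ✓), payload 110111.
Concatenate: 000010011001010110111 = 0x132B7 (21 bits → U+132B7).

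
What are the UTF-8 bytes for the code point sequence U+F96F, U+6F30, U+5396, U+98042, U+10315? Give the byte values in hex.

U+F96F: 3-byte form → EF A5 AF.
U+6F30: 3-byte form → E6 BC B0.
U+5396: 3-byte form → E5 8E 96.
U+98042: 4-byte form → F2 98 81 82.
U+10315: 4-byte form → F0 90 8C 95.
Concatenated (17 bytes): EF A5 AF E6 BC B0 E5 8E 96 F2 98 81 82 F0 90 8C 95.

EF A5 AF E6 BC B0 E5 8E 96 F2 98 81 82 F0 90 8C 95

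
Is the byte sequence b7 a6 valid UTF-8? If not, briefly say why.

Byte 0xB7 = 10110111 has the form 10xxxxxx — a continuation byte — but there is no preceding leading byte.

invalid (continuation byte with no leading byte)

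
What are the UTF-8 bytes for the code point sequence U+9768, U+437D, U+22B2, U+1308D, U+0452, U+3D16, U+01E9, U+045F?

E9 9D A8 E4 8D BD E2 8A B2 F0 93 82 8D D1 92 E3 B4 96 C7 A9 D1 9F

U+9768: 3-byte form → E9 9D A8.
U+437D: 3-byte form → E4 8D BD.
U+22B2: 3-byte form → E2 8A B2.
U+1308D: 4-byte form → F0 93 82 8D.
U+0452: 2-byte form → D1 92.
U+3D16: 3-byte form → E3 B4 96.
U+01E9: 2-byte form → C7 A9.
U+045F: 2-byte form → D1 9F.
Concatenated (22 bytes): E9 9D A8 E4 8D BD E2 8A B2 F0 93 82 8D D1 92 E3 B4 96 C7 A9 D1 9F.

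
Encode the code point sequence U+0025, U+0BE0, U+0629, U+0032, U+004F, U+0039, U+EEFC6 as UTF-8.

U+0025: 1-byte form → 25.
U+0BE0: 3-byte form → E0 AF A0.
U+0629: 2-byte form → D8 A9.
U+0032: 1-byte form → 32.
U+004F: 1-byte form → 4F.
U+0039: 1-byte form → 39.
U+EEFC6: 4-byte form → F3 AE BF 86.
Concatenated (13 bytes): 25 E0 AF A0 D8 A9 32 4F 39 F3 AE BF 86.

25 E0 AF A0 D8 A9 32 4F 39 F3 AE BF 86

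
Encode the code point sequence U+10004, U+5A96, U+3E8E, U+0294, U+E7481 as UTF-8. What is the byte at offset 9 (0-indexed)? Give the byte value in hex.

0x8E

U+10004 → 4-byte form F0 90 80 84 at offsets 0–3.
U+5A96 → 3-byte form E5 AA 96 at offsets 4–6.
U+3E8E → 3-byte form E3 BA 8E at offsets 7–9.
Offset 9 falls in char 3's range; it's byte 3 of E3 BA 8E = 0x8E.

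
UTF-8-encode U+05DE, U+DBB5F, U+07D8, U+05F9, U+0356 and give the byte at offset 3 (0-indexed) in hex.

U+05DE → 2-byte form D7 9E at offsets 0–1.
U+DBB5F → 4-byte form F3 9B AD 9F at offsets 2–5.
Offset 3 falls in char 2's range; it's byte 2 of F3 9B AD 9F = 0x9B.

0x9B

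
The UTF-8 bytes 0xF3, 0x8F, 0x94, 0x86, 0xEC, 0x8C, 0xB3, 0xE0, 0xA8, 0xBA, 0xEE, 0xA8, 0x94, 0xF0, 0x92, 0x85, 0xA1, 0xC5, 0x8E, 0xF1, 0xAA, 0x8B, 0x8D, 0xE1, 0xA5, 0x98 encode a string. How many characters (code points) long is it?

8

Byte at offset 0: 0xF3 = 11110011 → 4-byte char (#1). Advance 4.
Byte at offset 4: 0xEC = 11101100 → 3-byte char (#2). Advance 3.
Byte at offset 7: 0xE0 = 11100000 → 3-byte char (#3). Advance 3.
Byte at offset 10: 0xEE = 11101110 → 3-byte char (#4). Advance 3.
Byte at offset 13: 0xF0 = 11110000 → 4-byte char (#5). Advance 4.
Byte at offset 17: 0xC5 = 11000101 → 2-byte char (#6). Advance 2.
Byte at offset 19: 0xF1 = 11110001 → 4-byte char (#7). Advance 4.
Byte at offset 23: 0xE1 = 11100001 → 3-byte char (#8). Advance 3.
Reached end at offset 26 after 8 code points.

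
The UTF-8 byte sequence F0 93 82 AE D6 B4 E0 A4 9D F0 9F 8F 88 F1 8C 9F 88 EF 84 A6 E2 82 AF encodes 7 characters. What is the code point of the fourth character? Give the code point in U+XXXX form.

U+1F3C8

Offset 0: leading byte 0xF0 = 11110000 → 4-byte char #1 = F0 93 82 AE.
Offset 4: leading byte 0xD6 = 11010110 → 2-byte char #2 = D6 B4.
Offset 6: leading byte 0xE0 = 11100000 → 3-byte char #3 = E0 A4 9D.
Offset 9: leading byte 0xF0 = 11110000 → 4-byte char #4 = F0 9F 8F 88.
Leading byte 0xF0 = 11110000 matches 11110xxx → 4-byte sequence.
Byte 1: 0xF0 = 11110000, payload 000 (3 bits).
Byte 2: 0x9F = 10011111 (10xxxxxx ✓), payload 011111.
Byte 3: 0x8F = 10001111 (10xxxxxx ✓), payload 001111.
Byte 4: 0x88 = 10001000 (10xxxxxx ✓), payload 001000.
Concatenate: 000011111001111001000 = 0x1F3C8 (21 bits → U+1F3C8).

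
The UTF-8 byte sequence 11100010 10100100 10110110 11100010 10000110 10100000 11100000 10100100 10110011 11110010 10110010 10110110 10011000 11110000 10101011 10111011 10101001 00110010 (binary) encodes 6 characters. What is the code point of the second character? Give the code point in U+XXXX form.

Offset 0: leading byte 0xE2 = 11100010 → 3-byte char #1 = E2 A4 B6.
Offset 3: leading byte 0xE2 = 11100010 → 3-byte char #2 = E2 86 A0.
Leading byte 0xE2 = 11100010 matches 1110xxxx → 3-byte sequence.
Byte 1: 0xE2 = 11100010, payload 0010 (4 bits).
Byte 2: 0x86 = 10000110 (10xxxxxx ✓), payload 000110.
Byte 3: 0xA0 = 10100000 (10xxxxxx ✓), payload 100000.
Concatenate: 0010000110100000 = 0x21A0 (16 bits → U+21A0).

U+21A0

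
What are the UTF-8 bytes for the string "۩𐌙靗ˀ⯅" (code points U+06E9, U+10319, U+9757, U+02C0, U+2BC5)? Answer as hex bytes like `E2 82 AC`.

DB A9 F0 90 8C 99 E9 9D 97 CB 80 E2 AF 85

U+06E9: 2-byte form → DB A9.
U+10319: 4-byte form → F0 90 8C 99.
U+9757: 3-byte form → E9 9D 97.
U+02C0: 2-byte form → CB 80.
U+2BC5: 3-byte form → E2 AF 85.
Concatenated (14 bytes): DB A9 F0 90 8C 99 E9 9D 97 CB 80 E2 AF 85.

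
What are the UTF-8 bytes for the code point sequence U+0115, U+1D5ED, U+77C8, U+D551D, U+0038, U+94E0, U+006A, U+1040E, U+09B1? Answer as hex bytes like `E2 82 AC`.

C4 95 F0 9D 97 AD E7 9F 88 F3 95 94 9D 38 E9 93 A0 6A F0 90 90 8E E0 A6 B1

U+0115: 2-byte form → C4 95.
U+1D5ED: 4-byte form → F0 9D 97 AD.
U+77C8: 3-byte form → E7 9F 88.
U+D551D: 4-byte form → F3 95 94 9D.
U+0038: 1-byte form → 38.
U+94E0: 3-byte form → E9 93 A0.
U+006A: 1-byte form → 6A.
U+1040E: 4-byte form → F0 90 90 8E.
U+09B1: 3-byte form → E0 A6 B1.
Concatenated (25 bytes): C4 95 F0 9D 97 AD E7 9F 88 F3 95 94 9D 38 E9 93 A0 6A F0 90 90 8E E0 A6 B1.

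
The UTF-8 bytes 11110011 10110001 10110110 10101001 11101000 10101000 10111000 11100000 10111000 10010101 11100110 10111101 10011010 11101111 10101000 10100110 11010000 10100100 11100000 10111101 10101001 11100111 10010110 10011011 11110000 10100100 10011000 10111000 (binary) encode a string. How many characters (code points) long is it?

Byte at offset 0: 0xF3 = 11110011 → 4-byte char (#1). Advance 4.
Byte at offset 4: 0xE8 = 11101000 → 3-byte char (#2). Advance 3.
Byte at offset 7: 0xE0 = 11100000 → 3-byte char (#3). Advance 3.
Byte at offset 10: 0xE6 = 11100110 → 3-byte char (#4). Advance 3.
Byte at offset 13: 0xEF = 11101111 → 3-byte char (#5). Advance 3.
Byte at offset 16: 0xD0 = 11010000 → 2-byte char (#6). Advance 2.
Byte at offset 18: 0xE0 = 11100000 → 3-byte char (#7). Advance 3.
Byte at offset 21: 0xE7 = 11100111 → 3-byte char (#8). Advance 3.
Byte at offset 24: 0xF0 = 11110000 → 4-byte char (#9). Advance 4.
Reached end at offset 28 after 9 code points.

9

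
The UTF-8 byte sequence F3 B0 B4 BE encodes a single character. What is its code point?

Leading byte 0xF3 = 11110011 matches 11110xxx → 4-byte sequence.
Byte 1: 0xF3 = 11110011, payload 011 (3 bits).
Byte 2: 0xB0 = 10110000 (10xxxxxx ✓), payload 110000.
Byte 3: 0xB4 = 10110100 (10xxxxxx ✓), payload 110100.
Byte 4: 0xBE = 10111110 (10xxxxxx ✓), payload 111110.
Concatenate: 011110000110100111110 = 0xF0D3E (21 bits → U+F0D3E).

U+F0D3E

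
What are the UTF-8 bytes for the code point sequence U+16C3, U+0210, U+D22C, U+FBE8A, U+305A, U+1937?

U+16C3: 3-byte form → E1 9B 83.
U+0210: 2-byte form → C8 90.
U+D22C: 3-byte form → ED 88 AC.
U+FBE8A: 4-byte form → F3 BB BA 8A.
U+305A: 3-byte form → E3 81 9A.
U+1937: 3-byte form → E1 A4 B7.
Concatenated (18 bytes): E1 9B 83 C8 90 ED 88 AC F3 BB BA 8A E3 81 9A E1 A4 B7.

E1 9B 83 C8 90 ED 88 AC F3 BB BA 8A E3 81 9A E1 A4 B7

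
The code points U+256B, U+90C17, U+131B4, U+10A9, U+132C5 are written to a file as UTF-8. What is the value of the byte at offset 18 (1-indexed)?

0x85

1-indexed offset 18 is 0-indexed offset 17.
U+256B → 3-byte form E2 95 AB at offsets 0–2.
U+90C17 → 4-byte form F2 90 B0 97 at offsets 3–6.
U+131B4 → 4-byte form F0 93 86 B4 at offsets 7–10.
U+10A9 → 3-byte form E1 82 A9 at offsets 11–13.
U+132C5 → 4-byte form F0 93 8B 85 at offsets 14–17.
Offset 17 falls in char 5's range; it's byte 4 of F0 93 8B 85 = 0x85.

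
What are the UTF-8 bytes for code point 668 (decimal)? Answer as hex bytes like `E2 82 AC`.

U+029C = 0x29C = 668 decimal. In range U+0080–U+07FF → 2-byte form: 110xxxxx 10xxxxxx.
Binary (11 bits): 01010011100.
Split 5+6: 01010 | 011100.
Byte 1: 11001010 = 0xCA.
Byte 2: 10011100 = 0x9C.

CA 9C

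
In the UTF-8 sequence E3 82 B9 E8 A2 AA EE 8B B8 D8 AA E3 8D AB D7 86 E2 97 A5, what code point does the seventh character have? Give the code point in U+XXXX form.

Offset 0: leading byte 0xE3 = 11100011 → 3-byte char #1 = E3 82 B9.
Offset 3: leading byte 0xE8 = 11101000 → 3-byte char #2 = E8 A2 AA.
Offset 6: leading byte 0xEE = 11101110 → 3-byte char #3 = EE 8B B8.
Offset 9: leading byte 0xD8 = 11011000 → 2-byte char #4 = D8 AA.
Offset 11: leading byte 0xE3 = 11100011 → 3-byte char #5 = E3 8D AB.
Offset 14: leading byte 0xD7 = 11010111 → 2-byte char #6 = D7 86.
Offset 16: leading byte 0xE2 = 11100010 → 3-byte char #7 = E2 97 A5.
Leading byte 0xE2 = 11100010 matches 1110xxxx → 3-byte sequence.
Byte 1: 0xE2 = 11100010, payload 0010 (4 bits).
Byte 2: 0x97 = 10010111 (10xxxxxx ✓), payload 010111.
Byte 3: 0xA5 = 10100101 (10xxxxxx ✓), payload 100101.
Concatenate: 0010010111100101 = 0x25E5 (16 bits → U+25E5).

U+25E5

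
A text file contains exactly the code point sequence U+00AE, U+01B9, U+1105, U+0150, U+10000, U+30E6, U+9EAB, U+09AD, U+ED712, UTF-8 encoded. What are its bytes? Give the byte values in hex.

C2 AE C6 B9 E1 84 85 C5 90 F0 90 80 80 E3 83 A6 E9 BA AB E0 A6 AD F3 AD 9C 92

U+00AE: 2-byte form → C2 AE.
U+01B9: 2-byte form → C6 B9.
U+1105: 3-byte form → E1 84 85.
U+0150: 2-byte form → C5 90.
U+10000: 4-byte form → F0 90 80 80.
U+30E6: 3-byte form → E3 83 A6.
U+9EAB: 3-byte form → E9 BA AB.
U+09AD: 3-byte form → E0 A6 AD.
U+ED712: 4-byte form → F3 AD 9C 92.
Concatenated (26 bytes): C2 AE C6 B9 E1 84 85 C5 90 F0 90 80 80 E3 83 A6 E9 BA AB E0 A6 AD F3 AD 9C 92.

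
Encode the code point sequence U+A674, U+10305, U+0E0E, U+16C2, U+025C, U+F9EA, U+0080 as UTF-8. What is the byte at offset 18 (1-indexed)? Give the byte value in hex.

0xAA

1-indexed offset 18 is 0-indexed offset 17.
U+A674 → 3-byte form EA 99 B4 at offsets 0–2.
U+10305 → 4-byte form F0 90 8C 85 at offsets 3–6.
U+0E0E → 3-byte form E0 B8 8E at offsets 7–9.
U+16C2 → 3-byte form E1 9B 82 at offsets 10–12.
U+025C → 2-byte form C9 9C at offsets 13–14.
U+F9EA → 3-byte form EF A7 AA at offsets 15–17.
Offset 17 falls in char 6's range; it's byte 3 of EF A7 AA = 0xAA.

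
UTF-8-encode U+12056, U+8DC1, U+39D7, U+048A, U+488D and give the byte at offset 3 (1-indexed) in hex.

0x81

1-indexed offset 3 is 0-indexed offset 2.
U+12056 → 4-byte form F0 92 81 96 at offsets 0–3.
Offset 2 falls in char 1's range; it's byte 3 of F0 92 81 96 = 0x81.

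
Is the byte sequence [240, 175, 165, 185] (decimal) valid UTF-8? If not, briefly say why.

Leading byte 0xF0 = 11110000 → 4-byte form.
Continuation bytes 0xAF=10101111, 0xA5=10100101, 0xB9=10111001 all match 10xxxxxx.
Decoded value 0x2F979 is ≥ 0x10000 (shortest form) and not a surrogate.

valid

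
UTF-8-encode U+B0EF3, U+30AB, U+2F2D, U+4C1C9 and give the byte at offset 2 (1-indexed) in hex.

1-indexed offset 2 is 0-indexed offset 1.
U+B0EF3 → 4-byte form F2 B0 BB B3 at offsets 0–3.
Offset 1 falls in char 1's range; it's byte 2 of F2 B0 BB B3 = 0xB0.

0xB0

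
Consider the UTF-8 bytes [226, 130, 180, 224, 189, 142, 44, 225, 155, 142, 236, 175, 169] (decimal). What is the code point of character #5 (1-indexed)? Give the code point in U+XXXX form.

U+CBE9

Offset 0: leading byte 0xE2 = 11100010 → 3-byte char #1 = E2 82 B4.
Offset 3: leading byte 0xE0 = 11100000 → 3-byte char #2 = E0 BD 8E.
Offset 6: leading byte 0x2C = 00101100 → 1-byte char #3 = 2C.
Offset 7: leading byte 0xE1 = 11100001 → 3-byte char #4 = E1 9B 8E.
Offset 10: leading byte 0xEC = 11101100 → 3-byte char #5 = EC AF A9.
Leading byte 0xEC = 11101100 matches 1110xxxx → 3-byte sequence.
Byte 1: 0xEC = 11101100, payload 1100 (4 bits).
Byte 2: 0xAF = 10101111 (10xxxxxx ✓), payload 101111.
Byte 3: 0xA9 = 10101001 (10xxxxxx ✓), payload 101001.
Concatenate: 1100101111101001 = 0xCBE9 (16 bits → U+CBE9).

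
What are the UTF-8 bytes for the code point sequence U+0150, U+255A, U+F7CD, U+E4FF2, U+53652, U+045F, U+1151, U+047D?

C5 90 E2 95 9A EF 9F 8D F3 A4 BF B2 F1 93 99 92 D1 9F E1 85 91 D1 BD

U+0150: 2-byte form → C5 90.
U+255A: 3-byte form → E2 95 9A.
U+F7CD: 3-byte form → EF 9F 8D.
U+E4FF2: 4-byte form → F3 A4 BF B2.
U+53652: 4-byte form → F1 93 99 92.
U+045F: 2-byte form → D1 9F.
U+1151: 3-byte form → E1 85 91.
U+047D: 2-byte form → D1 BD.
Concatenated (23 bytes): C5 90 E2 95 9A EF 9F 8D F3 A4 BF B2 F1 93 99 92 D1 9F E1 85 91 D1 BD.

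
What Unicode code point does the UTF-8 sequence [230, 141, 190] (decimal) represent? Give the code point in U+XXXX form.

U+637E

Leading byte 0xE6 = 11100110 matches 1110xxxx → 3-byte sequence.
Byte 1: 0xE6 = 11100110, payload 0110 (4 bits).
Byte 2: 0x8D = 10001101 (10xxxxxx ✓), payload 001101.
Byte 3: 0xBE = 10111110 (10xxxxxx ✓), payload 111110.
Concatenate: 0110001101111110 = 0x637E (16 bits → U+637E).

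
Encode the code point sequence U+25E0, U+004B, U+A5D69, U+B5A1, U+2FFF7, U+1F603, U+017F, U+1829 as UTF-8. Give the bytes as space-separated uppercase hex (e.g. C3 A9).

E2 97 A0 4B F2 A5 B5 A9 EB 96 A1 F0 AF BF B7 F0 9F 98 83 C5 BF E1 A0 A9

U+25E0: 3-byte form → E2 97 A0.
U+004B: 1-byte form → 4B.
U+A5D69: 4-byte form → F2 A5 B5 A9.
U+B5A1: 3-byte form → EB 96 A1.
U+2FFF7: 4-byte form → F0 AF BF B7.
U+1F603: 4-byte form → F0 9F 98 83.
U+017F: 2-byte form → C5 BF.
U+1829: 3-byte form → E1 A0 A9.
Concatenated (24 bytes): E2 97 A0 4B F2 A5 B5 A9 EB 96 A1 F0 AF BF B7 F0 9F 98 83 C5 BF E1 A0 A9.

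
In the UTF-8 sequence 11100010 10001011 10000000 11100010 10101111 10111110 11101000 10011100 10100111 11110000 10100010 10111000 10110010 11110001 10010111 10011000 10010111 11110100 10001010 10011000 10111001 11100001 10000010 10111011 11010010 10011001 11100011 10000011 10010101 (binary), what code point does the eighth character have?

Offset 0: leading byte 0xE2 = 11100010 → 3-byte char #1 = E2 8B 80.
Offset 3: leading byte 0xE2 = 11100010 → 3-byte char #2 = E2 AF BE.
Offset 6: leading byte 0xE8 = 11101000 → 3-byte char #3 = E8 9C A7.
Offset 9: leading byte 0xF0 = 11110000 → 4-byte char #4 = F0 A2 B8 B2.
Offset 13: leading byte 0xF1 = 11110001 → 4-byte char #5 = F1 97 98 97.
Offset 17: leading byte 0xF4 = 11110100 → 4-byte char #6 = F4 8A 98 B9.
Offset 21: leading byte 0xE1 = 11100001 → 3-byte char #7 = E1 82 BB.
Offset 24: leading byte 0xD2 = 11010010 → 2-byte char #8 = D2 99.
Leading byte 0xD2 = 11010010 matches 110xxxxx → 2-byte sequence.
Byte 1: 0xD2 = 11010010, payload 10010 (5 bits).
Byte 2: 0x99 = 10011001 (10xxxxxx ✓), payload 011001.
Concatenate: 10010011001 = 0x499 (11 bits → U+0499).

U+0499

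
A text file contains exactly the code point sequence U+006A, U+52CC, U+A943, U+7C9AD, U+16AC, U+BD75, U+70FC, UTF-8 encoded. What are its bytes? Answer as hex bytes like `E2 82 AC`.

U+006A: 1-byte form → 6A.
U+52CC: 3-byte form → E5 8B 8C.
U+A943: 3-byte form → EA A5 83.
U+7C9AD: 4-byte form → F1 BC A6 AD.
U+16AC: 3-byte form → E1 9A AC.
U+BD75: 3-byte form → EB B5 B5.
U+70FC: 3-byte form → E7 83 BC.
Concatenated (20 bytes): 6A E5 8B 8C EA A5 83 F1 BC A6 AD E1 9A AC EB B5 B5 E7 83 BC.

6A E5 8B 8C EA A5 83 F1 BC A6 AD E1 9A AC EB B5 B5 E7 83 BC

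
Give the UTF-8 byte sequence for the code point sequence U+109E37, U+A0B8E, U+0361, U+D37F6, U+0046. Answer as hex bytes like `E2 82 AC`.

F4 89 B8 B7 F2 A0 AE 8E CD A1 F3 93 9F B6 46

U+109E37: 4-byte form → F4 89 B8 B7.
U+A0B8E: 4-byte form → F2 A0 AE 8E.
U+0361: 2-byte form → CD A1.
U+D37F6: 4-byte form → F3 93 9F B6.
U+0046: 1-byte form → 46.
Concatenated (15 bytes): F4 89 B8 B7 F2 A0 AE 8E CD A1 F3 93 9F B6 46.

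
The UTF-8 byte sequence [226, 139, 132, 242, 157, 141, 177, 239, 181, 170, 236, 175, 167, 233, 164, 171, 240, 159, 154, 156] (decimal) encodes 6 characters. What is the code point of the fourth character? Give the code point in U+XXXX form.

Offset 0: leading byte 0xE2 = 11100010 → 3-byte char #1 = E2 8B 84.
Offset 3: leading byte 0xF2 = 11110010 → 4-byte char #2 = F2 9D 8D B1.
Offset 7: leading byte 0xEF = 11101111 → 3-byte char #3 = EF B5 AA.
Offset 10: leading byte 0xEC = 11101100 → 3-byte char #4 = EC AF A7.
Leading byte 0xEC = 11101100 matches 1110xxxx → 3-byte sequence.
Byte 1: 0xEC = 11101100, payload 1100 (4 bits).
Byte 2: 0xAF = 10101111 (10xxxxxx ✓), payload 101111.
Byte 3: 0xA7 = 10100111 (10xxxxxx ✓), payload 100111.
Concatenate: 1100101111100111 = 0xCBE7 (16 bits → U+CBE7).

U+CBE7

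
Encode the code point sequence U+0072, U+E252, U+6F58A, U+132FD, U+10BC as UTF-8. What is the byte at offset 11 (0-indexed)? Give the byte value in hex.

U+0072 → 1-byte form 72 at offsets 0–0.
U+E252 → 3-byte form EE 89 92 at offsets 1–3.
U+6F58A → 4-byte form F1 AF 96 8A at offsets 4–7.
U+132FD → 4-byte form F0 93 8B BD at offsets 8–11.
Offset 11 falls in char 4's range; it's byte 4 of F0 93 8B BD = 0xBD.

0xBD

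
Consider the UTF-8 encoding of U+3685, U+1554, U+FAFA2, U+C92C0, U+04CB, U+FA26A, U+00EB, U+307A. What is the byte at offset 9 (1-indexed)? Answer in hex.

0xBE

1-indexed offset 9 is 0-indexed offset 8.
U+3685 → 3-byte form E3 9A 85 at offsets 0–2.
U+1554 → 3-byte form E1 95 94 at offsets 3–5.
U+FAFA2 → 4-byte form F3 BA BE A2 at offsets 6–9.
Offset 8 falls in char 3's range; it's byte 3 of F3 BA BE A2 = 0xBE.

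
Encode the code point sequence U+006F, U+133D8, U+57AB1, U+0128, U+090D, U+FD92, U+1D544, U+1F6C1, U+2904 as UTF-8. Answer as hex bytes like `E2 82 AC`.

U+006F: 1-byte form → 6F.
U+133D8: 4-byte form → F0 93 8F 98.
U+57AB1: 4-byte form → F1 97 AA B1.
U+0128: 2-byte form → C4 A8.
U+090D: 3-byte form → E0 A4 8D.
U+FD92: 3-byte form → EF B6 92.
U+1D544: 4-byte form → F0 9D 95 84.
U+1F6C1: 4-byte form → F0 9F 9B 81.
U+2904: 3-byte form → E2 A4 84.
Concatenated (28 bytes): 6F F0 93 8F 98 F1 97 AA B1 C4 A8 E0 A4 8D EF B6 92 F0 9D 95 84 F0 9F 9B 81 E2 A4 84.

6F F0 93 8F 98 F1 97 AA B1 C4 A8 E0 A4 8D EF B6 92 F0 9D 95 84 F0 9F 9B 81 E2 A4 84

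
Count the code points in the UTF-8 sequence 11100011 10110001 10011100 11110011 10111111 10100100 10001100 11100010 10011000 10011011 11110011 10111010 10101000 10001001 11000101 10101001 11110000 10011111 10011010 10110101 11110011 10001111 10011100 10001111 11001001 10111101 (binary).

8

Byte at offset 0: 0xE3 = 11100011 → 3-byte char (#1). Advance 3.
Byte at offset 3: 0xF3 = 11110011 → 4-byte char (#2). Advance 4.
Byte at offset 7: 0xE2 = 11100010 → 3-byte char (#3). Advance 3.
Byte at offset 10: 0xF3 = 11110011 → 4-byte char (#4). Advance 4.
Byte at offset 14: 0xC5 = 11000101 → 2-byte char (#5). Advance 2.
Byte at offset 16: 0xF0 = 11110000 → 4-byte char (#6). Advance 4.
Byte at offset 20: 0xF3 = 11110011 → 4-byte char (#7). Advance 4.
Byte at offset 24: 0xC9 = 11001001 → 2-byte char (#8). Advance 2.
Reached end at offset 26 after 8 code points.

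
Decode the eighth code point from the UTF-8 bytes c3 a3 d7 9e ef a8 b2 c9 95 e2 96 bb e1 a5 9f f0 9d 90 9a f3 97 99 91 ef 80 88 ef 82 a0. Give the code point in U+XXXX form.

Offset 0: leading byte 0xC3 = 11000011 → 2-byte char #1 = C3 A3.
Offset 2: leading byte 0xD7 = 11010111 → 2-byte char #2 = D7 9E.
Offset 4: leading byte 0xEF = 11101111 → 3-byte char #3 = EF A8 B2.
Offset 7: leading byte 0xC9 = 11001001 → 2-byte char #4 = C9 95.
Offset 9: leading byte 0xE2 = 11100010 → 3-byte char #5 = E2 96 BB.
Offset 12: leading byte 0xE1 = 11100001 → 3-byte char #6 = E1 A5 9F.
Offset 15: leading byte 0xF0 = 11110000 → 4-byte char #7 = F0 9D 90 9A.
Offset 19: leading byte 0xF3 = 11110011 → 4-byte char #8 = F3 97 99 91.
Leading byte 0xF3 = 11110011 matches 11110xxx → 4-byte sequence.
Byte 1: 0xF3 = 11110011, payload 011 (3 bits).
Byte 2: 0x97 = 10010111 (10xxxxxx ✓), payload 010111.
Byte 3: 0x99 = 10011001 (10xxxxxx ✓), payload 011001.
Byte 4: 0x91 = 10010001 (10xxxxxx ✓), payload 010001.
Concatenate: 011010111011001010001 = 0xD7651 (21 bits → U+D7651).

U+D7651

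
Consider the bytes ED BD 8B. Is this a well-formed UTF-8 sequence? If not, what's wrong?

invalid (encodes a surrogate (U+D800–U+DFFF))

Structurally a 3-byte sequence; payload = 0xDF4B.
But 0xDF4B is in U+D800–U+DFFF, the surrogate range. Surrogates are not Unicode scalar values and are forbidden in UTF-8.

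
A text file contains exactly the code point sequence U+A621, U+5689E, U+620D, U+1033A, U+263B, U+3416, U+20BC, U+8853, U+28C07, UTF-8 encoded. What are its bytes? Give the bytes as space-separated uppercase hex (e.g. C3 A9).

U+A621: 3-byte form → EA 98 A1.
U+5689E: 4-byte form → F1 96 A2 9E.
U+620D: 3-byte form → E6 88 8D.
U+1033A: 4-byte form → F0 90 8C BA.
U+263B: 3-byte form → E2 98 BB.
U+3416: 3-byte form → E3 90 96.
U+20BC: 3-byte form → E2 82 BC.
U+8853: 3-byte form → E8 A1 93.
U+28C07: 4-byte form → F0 A8 B0 87.
Concatenated (30 bytes): EA 98 A1 F1 96 A2 9E E6 88 8D F0 90 8C BA E2 98 BB E3 90 96 E2 82 BC E8 A1 93 F0 A8 B0 87.

EA 98 A1 F1 96 A2 9E E6 88 8D F0 90 8C BA E2 98 BB E3 90 96 E2 82 BC E8 A1 93 F0 A8 B0 87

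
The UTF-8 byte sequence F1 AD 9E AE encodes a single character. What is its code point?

U+6D7AE

Leading byte 0xF1 = 11110001 matches 11110xxx → 4-byte sequence.
Byte 1: 0xF1 = 11110001, payload 001 (3 bits).
Byte 2: 0xAD = 10101101 (10xxxxxx ✓), payload 101101.
Byte 3: 0x9E = 10011110 (10xxxxxx ✓), payload 011110.
Byte 4: 0xAE = 10101110 (10xxxxxx ✓), payload 101110.
Concatenate: 001101101011110101110 = 0x6D7AE (21 bits → U+6D7AE).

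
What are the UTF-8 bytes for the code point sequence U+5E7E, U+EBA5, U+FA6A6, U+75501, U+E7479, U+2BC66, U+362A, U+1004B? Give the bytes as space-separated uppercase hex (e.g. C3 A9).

U+5E7E: 3-byte form → E5 B9 BE.
U+EBA5: 3-byte form → EE AE A5.
U+FA6A6: 4-byte form → F3 BA 9A A6.
U+75501: 4-byte form → F1 B5 94 81.
U+E7479: 4-byte form → F3 A7 91 B9.
U+2BC66: 4-byte form → F0 AB B1 A6.
U+362A: 3-byte form → E3 98 AA.
U+1004B: 4-byte form → F0 90 81 8B.
Concatenated (29 bytes): E5 B9 BE EE AE A5 F3 BA 9A A6 F1 B5 94 81 F3 A7 91 B9 F0 AB B1 A6 E3 98 AA F0 90 81 8B.

E5 B9 BE EE AE A5 F3 BA 9A A6 F1 B5 94 81 F3 A7 91 B9 F0 AB B1 A6 E3 98 AA F0 90 81 8B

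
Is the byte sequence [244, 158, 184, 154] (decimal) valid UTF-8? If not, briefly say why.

Leading byte 0xF4 = 11110100 → 4-byte form.
Payload = 0x11EE1A, which exceeds U+10FFFF, the maximum Unicode code point. (Leading bytes F5–FF, or F4 followed by ≥ 0x90, are invalid.)

invalid (encodes a value above U+10FFFF)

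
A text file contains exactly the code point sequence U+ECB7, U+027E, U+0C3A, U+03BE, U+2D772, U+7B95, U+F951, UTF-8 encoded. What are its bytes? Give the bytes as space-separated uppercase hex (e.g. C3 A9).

EE B2 B7 C9 BE E0 B0 BA CE BE F0 AD 9D B2 E7 AE 95 EF A5 91

U+ECB7: 3-byte form → EE B2 B7.
U+027E: 2-byte form → C9 BE.
U+0C3A: 3-byte form → E0 B0 BA.
U+03BE: 2-byte form → CE BE.
U+2D772: 4-byte form → F0 AD 9D B2.
U+7B95: 3-byte form → E7 AE 95.
U+F951: 3-byte form → EF A5 91.
Concatenated (20 bytes): EE B2 B7 C9 BE E0 B0 BA CE BE F0 AD 9D B2 E7 AE 95 EF A5 91.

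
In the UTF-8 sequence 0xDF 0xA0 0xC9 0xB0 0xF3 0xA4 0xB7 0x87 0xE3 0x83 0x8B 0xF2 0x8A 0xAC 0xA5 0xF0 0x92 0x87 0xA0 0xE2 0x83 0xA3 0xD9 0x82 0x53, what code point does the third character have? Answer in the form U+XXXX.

Offset 0: leading byte 0xDF = 11011111 → 2-byte char #1 = DF A0.
Offset 2: leading byte 0xC9 = 11001001 → 2-byte char #2 = C9 B0.
Offset 4: leading byte 0xF3 = 11110011 → 4-byte char #3 = F3 A4 B7 87.
Leading byte 0xF3 = 11110011 matches 11110xxx → 4-byte sequence.
Byte 1: 0xF3 = 11110011, payload 011 (3 bits).
Byte 2: 0xA4 = 10100100 (10xxxxxx ✓), payload 100100.
Byte 3: 0xB7 = 10110111 (10xxxxxx ✓), payload 110111.
Byte 4: 0x87 = 10000111 (10xxxxxx ✓), payload 000111.
Concatenate: 011100100110111000111 = 0xE4DC7 (21 bits → U+E4DC7).

U+E4DC7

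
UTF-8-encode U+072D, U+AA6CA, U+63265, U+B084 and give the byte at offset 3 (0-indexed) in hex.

0xAA

U+072D → 2-byte form DC AD at offsets 0–1.
U+AA6CA → 4-byte form F2 AA 9B 8A at offsets 2–5.
Offset 3 falls in char 2's range; it's byte 2 of F2 AA 9B 8A = 0xAA.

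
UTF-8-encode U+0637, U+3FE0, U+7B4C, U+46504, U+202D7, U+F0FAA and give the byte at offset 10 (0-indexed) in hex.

U+0637 → 2-byte form D8 B7 at offsets 0–1.
U+3FE0 → 3-byte form E3 BF A0 at offsets 2–4.
U+7B4C → 3-byte form E7 AD 8C at offsets 5–7.
U+46504 → 4-byte form F1 86 94 84 at offsets 8–11.
Offset 10 falls in char 4's range; it's byte 3 of F1 86 94 84 = 0x94.

0x94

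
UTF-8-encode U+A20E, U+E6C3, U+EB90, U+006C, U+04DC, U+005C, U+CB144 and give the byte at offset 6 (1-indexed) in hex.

0x83

1-indexed offset 6 is 0-indexed offset 5.
U+A20E → 3-byte form EA 88 8E at offsets 0–2.
U+E6C3 → 3-byte form EE 9B 83 at offsets 3–5.
Offset 5 falls in char 2's range; it's byte 3 of EE 9B 83 = 0x83.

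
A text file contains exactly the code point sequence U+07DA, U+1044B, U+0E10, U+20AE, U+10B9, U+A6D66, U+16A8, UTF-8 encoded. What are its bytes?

U+07DA: 2-byte form → DF 9A.
U+1044B: 4-byte form → F0 90 91 8B.
U+0E10: 3-byte form → E0 B8 90.
U+20AE: 3-byte form → E2 82 AE.
U+10B9: 3-byte form → E1 82 B9.
U+A6D66: 4-byte form → F2 A6 B5 A6.
U+16A8: 3-byte form → E1 9A A8.
Concatenated (22 bytes): DF 9A F0 90 91 8B E0 B8 90 E2 82 AE E1 82 B9 F2 A6 B5 A6 E1 9A A8.

DF 9A F0 90 91 8B E0 B8 90 E2 82 AE E1 82 B9 F2 A6 B5 A6 E1 9A A8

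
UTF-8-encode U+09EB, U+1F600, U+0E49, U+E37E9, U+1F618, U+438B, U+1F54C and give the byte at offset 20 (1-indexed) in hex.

1-indexed offset 20 is 0-indexed offset 19.
U+09EB → 3-byte form E0 A7 AB at offsets 0–2.
U+1F600 → 4-byte form F0 9F 98 80 at offsets 3–6.
U+0E49 → 3-byte form E0 B9 89 at offsets 7–9.
U+E37E9 → 4-byte form F3 A3 9F A9 at offsets 10–13.
U+1F618 → 4-byte form F0 9F 98 98 at offsets 14–17.
U+438B → 3-byte form E4 8E 8B at offsets 18–20.
Offset 19 falls in char 6's range; it's byte 2 of E4 8E 8B = 0x8E.

0x8E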